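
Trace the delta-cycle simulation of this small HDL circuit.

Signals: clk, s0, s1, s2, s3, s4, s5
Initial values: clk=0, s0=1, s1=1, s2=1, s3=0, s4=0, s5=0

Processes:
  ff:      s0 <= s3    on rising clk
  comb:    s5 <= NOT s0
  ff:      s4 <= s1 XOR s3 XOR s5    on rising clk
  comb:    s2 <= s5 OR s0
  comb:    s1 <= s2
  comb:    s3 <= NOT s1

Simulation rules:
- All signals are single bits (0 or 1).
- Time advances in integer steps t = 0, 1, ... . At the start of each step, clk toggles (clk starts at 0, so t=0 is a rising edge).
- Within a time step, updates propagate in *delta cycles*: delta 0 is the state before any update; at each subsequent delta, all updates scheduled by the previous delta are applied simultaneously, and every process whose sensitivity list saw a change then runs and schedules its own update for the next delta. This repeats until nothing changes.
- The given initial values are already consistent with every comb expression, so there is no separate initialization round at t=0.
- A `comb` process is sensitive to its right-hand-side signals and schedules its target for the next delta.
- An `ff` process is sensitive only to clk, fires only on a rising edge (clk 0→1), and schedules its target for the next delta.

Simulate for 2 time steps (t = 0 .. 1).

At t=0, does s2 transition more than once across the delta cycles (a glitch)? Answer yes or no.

t0.Δ0 s2=1 s5=0 s4=0 s1=1 s3=0 s0=1 clk=0
t0.Δ1 s2=1 s5=0 s4=0 s1=1 s3=0 s0=1 clk=1
t0.Δ2 s2=1 s5=0 s4=1 s1=1 s3=0 s0=0 clk=1
t0.Δ3 s2=0 s5=1 s4=1 s1=1 s3=0 s0=0 clk=1
t0.Δ4 s2=1 s5=1 s4=1 s1=0 s3=0 s0=0 clk=1
t0.Δ5 s2=1 s5=1 s4=1 s1=1 s3=1 s0=0 clk=1
t0.Δ6 s2=1 s5=1 s4=1 s1=1 s3=0 s0=0 clk=1
t1.Δ0 s2=1 s5=1 s4=1 s1=1 s3=0 s0=0 clk=1
t1.Δ1 s2=1 s5=1 s4=1 s1=1 s3=0 s0=0 clk=0

yes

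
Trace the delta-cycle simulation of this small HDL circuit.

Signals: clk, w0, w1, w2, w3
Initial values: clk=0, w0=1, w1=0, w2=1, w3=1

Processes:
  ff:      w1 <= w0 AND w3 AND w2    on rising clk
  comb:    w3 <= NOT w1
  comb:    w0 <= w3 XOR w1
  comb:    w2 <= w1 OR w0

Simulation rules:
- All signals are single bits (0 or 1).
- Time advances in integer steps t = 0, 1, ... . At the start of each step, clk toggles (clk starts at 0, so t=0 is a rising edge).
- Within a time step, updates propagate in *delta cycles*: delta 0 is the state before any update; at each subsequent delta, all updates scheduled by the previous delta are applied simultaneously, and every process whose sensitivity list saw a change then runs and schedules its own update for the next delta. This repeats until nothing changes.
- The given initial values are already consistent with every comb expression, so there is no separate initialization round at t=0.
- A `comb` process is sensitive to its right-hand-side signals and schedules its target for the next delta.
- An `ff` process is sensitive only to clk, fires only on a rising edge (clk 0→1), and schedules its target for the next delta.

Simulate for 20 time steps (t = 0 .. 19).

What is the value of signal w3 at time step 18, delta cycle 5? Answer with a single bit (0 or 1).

[bits: w2,w3,w0,clk,w1]
t=0: Δ0=11100 Δ1=11110 Δ2=11111 Δ3=10011 Δ4=10111 | 4Δ
t=1: Δ0=10111 Δ1=10101 | 1Δ
t=2: Δ0=10101 Δ1=10111 Δ2=10110 Δ3=11010 Δ4=01110 Δ5=11110 | 5Δ
t=3: Δ0=11110 Δ1=11100 | 1Δ
t=4: Δ0=11100 Δ1=11110 Δ2=11111 Δ3=10011 Δ4=10111 | 4Δ
t=5: Δ0=10111 Δ1=10101 | 1Δ
t=6: Δ0=10101 Δ1=10111 Δ2=10110 Δ3=11010 Δ4=01110 Δ5=11110 | 5Δ
t=7: Δ0=11110 Δ1=11100 | 1Δ
t=8: Δ0=11100 Δ1=11110 Δ2=11111 Δ3=10011 Δ4=10111 | 4Δ
t=9: Δ0=10111 Δ1=10101 | 1Δ
t=10: Δ0=10101 Δ1=10111 Δ2=10110 Δ3=11010 Δ4=01110 Δ5=11110 | 5Δ
t=11: Δ0=11110 Δ1=11100 | 1Δ
t=12: Δ0=11100 Δ1=11110 Δ2=11111 Δ3=10011 Δ4=10111 | 4Δ
t=13: Δ0=10111 Δ1=10101 | 1Δ
t=14: Δ0=10101 Δ1=10111 Δ2=10110 Δ3=11010 Δ4=01110 Δ5=11110 | 5Δ
t=15: Δ0=11110 Δ1=11100 | 1Δ
t=16: Δ0=11100 Δ1=11110 Δ2=11111 Δ3=10011 Δ4=10111 | 4Δ
t=17: Δ0=10111 Δ1=10101 | 1Δ
t=18: Δ0=10101 Δ1=10111 Δ2=10110 Δ3=11010 Δ4=01110 Δ5=11110 | 5Δ
t=19: Δ0=11110 Δ1=11100 | 1Δ

1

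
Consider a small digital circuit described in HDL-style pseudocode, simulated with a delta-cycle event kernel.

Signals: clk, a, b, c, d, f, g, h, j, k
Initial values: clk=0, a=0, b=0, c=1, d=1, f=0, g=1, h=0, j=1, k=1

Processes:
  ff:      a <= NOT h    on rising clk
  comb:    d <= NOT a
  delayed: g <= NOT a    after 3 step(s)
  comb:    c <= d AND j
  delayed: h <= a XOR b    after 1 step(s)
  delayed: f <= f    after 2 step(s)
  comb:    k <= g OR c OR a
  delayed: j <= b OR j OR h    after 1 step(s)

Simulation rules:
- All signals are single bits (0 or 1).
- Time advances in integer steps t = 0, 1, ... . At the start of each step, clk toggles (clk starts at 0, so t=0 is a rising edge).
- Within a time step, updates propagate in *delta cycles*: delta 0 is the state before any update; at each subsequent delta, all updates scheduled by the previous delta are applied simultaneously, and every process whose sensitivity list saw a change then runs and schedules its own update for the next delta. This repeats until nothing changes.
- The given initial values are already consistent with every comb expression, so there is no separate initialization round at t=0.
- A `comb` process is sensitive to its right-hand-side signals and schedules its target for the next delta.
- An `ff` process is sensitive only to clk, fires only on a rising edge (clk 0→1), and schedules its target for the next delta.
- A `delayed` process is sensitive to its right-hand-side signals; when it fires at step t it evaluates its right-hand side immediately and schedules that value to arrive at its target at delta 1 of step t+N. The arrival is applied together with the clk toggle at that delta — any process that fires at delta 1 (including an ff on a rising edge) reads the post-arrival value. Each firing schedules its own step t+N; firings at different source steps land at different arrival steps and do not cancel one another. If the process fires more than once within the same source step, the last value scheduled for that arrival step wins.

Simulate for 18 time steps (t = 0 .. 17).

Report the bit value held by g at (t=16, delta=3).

0

t=0 Δ0: g=1 d=1 k=1 c=1 j=1 h=0 clk=0 f=0 b=0 a=0
  Δ1: clk:0→1
  Δ2: a:0→1
  Δ3: d:1→0
  Δ4: c:1→0
  (4Δ to stable)
t=1 Δ0: g=1 d=0 k=1 c=0 j=1 h=0 clk=1 f=0 b=0 a=1
  Δ1: h:0→1, clk:1→0
  (1Δ to stable)
t=2 Δ0: g=1 d=0 k=1 c=0 j=1 h=1 clk=0 f=0 b=0 a=1
  Δ1: clk:0→1
  Δ2: a:1→0
  Δ3: d:0→1
  Δ4: c:0→1
  (4Δ to stable)
t=3 Δ0: g=1 d=1 k=1 c=1 j=1 h=1 clk=1 f=0 b=0 a=0
  Δ1: g:1→0, h:1→0, clk:1→0
  (1Δ to stable)
t=4 Δ0: g=0 d=1 k=1 c=1 j=1 h=0 clk=0 f=0 b=0 a=0
  Δ1: clk:0→1
  Δ2: a:0→1
  Δ3: d:1→0
  Δ4: c:1→0
  (4Δ to stable)
t=5 Δ0: g=0 d=0 k=1 c=0 j=1 h=0 clk=1 f=0 b=0 a=1
  Δ1: g:0→1, h:0→1, clk:1→0
  (1Δ to stable)
t=6 Δ0: g=1 d=0 k=1 c=0 j=1 h=1 clk=0 f=0 b=0 a=1
  Δ1: clk:0→1
  Δ2: a:1→0
  Δ3: d:0→1
  Δ4: c:0→1
  (4Δ to stable)
t=7 Δ0: g=1 d=1 k=1 c=1 j=1 h=1 clk=1 f=0 b=0 a=0
  Δ1: g:1→0, h:1→0, clk:1→0
  (1Δ to stable)
t=8 Δ0: g=0 d=1 k=1 c=1 j=1 h=0 clk=0 f=0 b=0 a=0
  Δ1: clk:0→1
  Δ2: a:0→1
  Δ3: d:1→0
  Δ4: c:1→0
  (4Δ to stable)
t=9 Δ0: g=0 d=0 k=1 c=0 j=1 h=0 clk=1 f=0 b=0 a=1
  Δ1: g:0→1, h:0→1, clk:1→0
  (1Δ to stable)
t=10 Δ0: g=1 d=0 k=1 c=0 j=1 h=1 clk=0 f=0 b=0 a=1
  Δ1: clk:0→1
  Δ2: a:1→0
  Δ3: d:0→1
  Δ4: c:0→1
  (4Δ to stable)
t=11 Δ0: g=1 d=1 k=1 c=1 j=1 h=1 clk=1 f=0 b=0 a=0
  Δ1: g:1→0, h:1→0, clk:1→0
  (1Δ to stable)
t=12 Δ0: g=0 d=1 k=1 c=1 j=1 h=0 clk=0 f=0 b=0 a=0
  Δ1: clk:0→1
  Δ2: a:0→1
  Δ3: d:1→0
  Δ4: c:1→0
  (4Δ to stable)
t=13 Δ0: g=0 d=0 k=1 c=0 j=1 h=0 clk=1 f=0 b=0 a=1
  Δ1: g:0→1, h:0→1, clk:1→0
  (1Δ to stable)
t=14 Δ0: g=1 d=0 k=1 c=0 j=1 h=1 clk=0 f=0 b=0 a=1
  Δ1: clk:0→1
  Δ2: a:1→0
  Δ3: d:0→1
  Δ4: c:0→1
  (4Δ to stable)
t=15 Δ0: g=1 d=1 k=1 c=1 j=1 h=1 clk=1 f=0 b=0 a=0
  Δ1: g:1→0, h:1→0, clk:1→0
  (1Δ to stable)
t=16 Δ0: g=0 d=1 k=1 c=1 j=1 h=0 clk=0 f=0 b=0 a=0
  Δ1: clk:0→1
  Δ2: a:0→1
  Δ3: d:1→0
  Δ4: c:1→0
  (4Δ to stable)
t=17 Δ0: g=0 d=0 k=1 c=0 j=1 h=0 clk=1 f=0 b=0 a=1
  Δ1: g:0→1, h:0→1, clk:1→0
  (1Δ to stable)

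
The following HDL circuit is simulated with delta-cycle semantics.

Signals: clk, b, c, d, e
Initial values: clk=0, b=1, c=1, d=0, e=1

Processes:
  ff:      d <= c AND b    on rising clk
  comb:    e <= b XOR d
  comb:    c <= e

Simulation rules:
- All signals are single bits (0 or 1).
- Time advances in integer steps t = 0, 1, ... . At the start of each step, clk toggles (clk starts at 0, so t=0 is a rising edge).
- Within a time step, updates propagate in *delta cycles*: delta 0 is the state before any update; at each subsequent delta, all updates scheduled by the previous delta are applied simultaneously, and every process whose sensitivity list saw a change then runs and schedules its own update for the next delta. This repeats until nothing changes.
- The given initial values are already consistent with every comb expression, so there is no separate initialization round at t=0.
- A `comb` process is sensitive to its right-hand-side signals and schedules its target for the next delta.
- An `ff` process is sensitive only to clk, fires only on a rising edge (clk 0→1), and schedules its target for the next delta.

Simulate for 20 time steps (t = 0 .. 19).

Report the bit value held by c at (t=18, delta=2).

0

[bits: c,d,clk,b,e]
t=0: Δ0=10011 Δ1=10111 Δ2=11111 Δ3=11110 Δ4=01110 | 4Δ
t=1: Δ0=01110 Δ1=01010 | 1Δ
t=2: Δ0=01010 Δ1=01110 Δ2=00110 Δ3=00111 Δ4=10111 | 4Δ
t=3: Δ0=10111 Δ1=10011 | 1Δ
t=4: Δ0=10011 Δ1=10111 Δ2=11111 Δ3=11110 Δ4=01110 | 4Δ
t=5: Δ0=01110 Δ1=01010 | 1Δ
t=6: Δ0=01010 Δ1=01110 Δ2=00110 Δ3=00111 Δ4=10111 | 4Δ
t=7: Δ0=10111 Δ1=10011 | 1Δ
t=8: Δ0=10011 Δ1=10111 Δ2=11111 Δ3=11110 Δ4=01110 | 4Δ
t=9: Δ0=01110 Δ1=01010 | 1Δ
t=10: Δ0=01010 Δ1=01110 Δ2=00110 Δ3=00111 Δ4=10111 | 4Δ
t=11: Δ0=10111 Δ1=10011 | 1Δ
t=12: Δ0=10011 Δ1=10111 Δ2=11111 Δ3=11110 Δ4=01110 | 4Δ
t=13: Δ0=01110 Δ1=01010 | 1Δ
t=14: Δ0=01010 Δ1=01110 Δ2=00110 Δ3=00111 Δ4=10111 | 4Δ
t=15: Δ0=10111 Δ1=10011 | 1Δ
t=16: Δ0=10011 Δ1=10111 Δ2=11111 Δ3=11110 Δ4=01110 | 4Δ
t=17: Δ0=01110 Δ1=01010 | 1Δ
t=18: Δ0=01010 Δ1=01110 Δ2=00110 Δ3=00111 Δ4=10111 | 4Δ
t=19: Δ0=10111 Δ1=10011 | 1Δ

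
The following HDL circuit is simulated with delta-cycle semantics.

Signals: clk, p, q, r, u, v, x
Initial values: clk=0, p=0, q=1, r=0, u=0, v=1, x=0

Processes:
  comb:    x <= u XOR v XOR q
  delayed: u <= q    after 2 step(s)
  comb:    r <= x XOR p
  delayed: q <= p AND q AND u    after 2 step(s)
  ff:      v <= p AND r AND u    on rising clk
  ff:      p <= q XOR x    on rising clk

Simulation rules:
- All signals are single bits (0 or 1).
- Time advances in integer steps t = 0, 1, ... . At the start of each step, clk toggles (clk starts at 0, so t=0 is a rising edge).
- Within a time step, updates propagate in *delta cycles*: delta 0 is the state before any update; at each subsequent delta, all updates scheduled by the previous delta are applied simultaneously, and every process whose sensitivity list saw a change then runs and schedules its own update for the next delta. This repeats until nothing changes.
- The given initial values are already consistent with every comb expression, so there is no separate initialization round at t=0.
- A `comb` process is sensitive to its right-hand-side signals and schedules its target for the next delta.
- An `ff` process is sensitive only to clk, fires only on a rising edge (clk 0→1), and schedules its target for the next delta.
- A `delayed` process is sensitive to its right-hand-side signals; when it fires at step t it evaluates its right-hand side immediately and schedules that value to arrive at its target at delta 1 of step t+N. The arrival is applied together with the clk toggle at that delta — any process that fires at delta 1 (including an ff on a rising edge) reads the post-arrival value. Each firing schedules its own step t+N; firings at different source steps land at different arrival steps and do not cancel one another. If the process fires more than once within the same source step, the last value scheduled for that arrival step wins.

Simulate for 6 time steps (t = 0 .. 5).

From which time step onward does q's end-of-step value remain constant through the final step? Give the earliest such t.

2

[bits: p,clk,v,x,q,u,r]
t=0: Δ0=0010100 Δ1=0110100 Δ2=1100100 Δ3=1101101 Δ4=1101100 | 4Δ
t=1: Δ0=1101100 Δ1=1001100 | 1Δ
t=2: Δ0=1001100 Δ1=1101000 Δ2=1100000 Δ3=1100001 | 3Δ
t=3: Δ0=1100001 Δ1=1000001 | 1Δ
t=4: Δ0=1000001 Δ1=1100001 Δ2=0100001 Δ3=0100000 | 3Δ
t=5: Δ0=0100000 Δ1=0000000 | 1Δ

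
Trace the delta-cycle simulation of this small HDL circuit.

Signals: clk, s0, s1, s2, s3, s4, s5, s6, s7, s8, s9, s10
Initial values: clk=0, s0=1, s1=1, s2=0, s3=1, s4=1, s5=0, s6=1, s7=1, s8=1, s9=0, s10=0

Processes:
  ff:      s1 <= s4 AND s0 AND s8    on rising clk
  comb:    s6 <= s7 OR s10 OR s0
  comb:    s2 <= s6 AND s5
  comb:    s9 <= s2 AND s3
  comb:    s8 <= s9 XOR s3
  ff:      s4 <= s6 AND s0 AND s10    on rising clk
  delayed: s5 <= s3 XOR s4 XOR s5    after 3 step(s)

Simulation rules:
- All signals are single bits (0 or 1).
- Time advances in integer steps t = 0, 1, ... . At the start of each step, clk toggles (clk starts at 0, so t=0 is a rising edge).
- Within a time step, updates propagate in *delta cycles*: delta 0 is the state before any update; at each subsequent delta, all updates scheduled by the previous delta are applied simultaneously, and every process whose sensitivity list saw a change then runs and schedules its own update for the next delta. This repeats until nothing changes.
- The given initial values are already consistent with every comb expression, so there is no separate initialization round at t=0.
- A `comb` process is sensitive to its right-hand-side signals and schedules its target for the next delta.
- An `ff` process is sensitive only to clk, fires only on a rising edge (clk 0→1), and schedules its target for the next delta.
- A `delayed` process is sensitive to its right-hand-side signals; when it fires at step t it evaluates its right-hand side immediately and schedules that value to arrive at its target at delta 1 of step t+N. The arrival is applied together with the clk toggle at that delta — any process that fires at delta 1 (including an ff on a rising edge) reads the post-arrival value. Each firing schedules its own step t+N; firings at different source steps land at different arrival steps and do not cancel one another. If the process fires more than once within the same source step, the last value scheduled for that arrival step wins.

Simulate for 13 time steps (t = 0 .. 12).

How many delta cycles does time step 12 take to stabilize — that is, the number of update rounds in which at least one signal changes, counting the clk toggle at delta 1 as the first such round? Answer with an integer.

4

t0.Δ0 s9=0 s2=0 clk=0 s5=0 s10=0 s1=1 s4=1 s3=1 s0=1 s7=1 s8=1 s6=1
t0.Δ1 s9=0 s2=0 clk=1 s5=0 s10=0 s1=1 s4=1 s3=1 s0=1 s7=1 s8=1 s6=1
t0.Δ2 s9=0 s2=0 clk=1 s5=0 s10=0 s1=1 s4=0 s3=1 s0=1 s7=1 s8=1 s6=1
t1.Δ0 s9=0 s2=0 clk=1 s5=0 s10=0 s1=1 s4=0 s3=1 s0=1 s7=1 s8=1 s6=1
t1.Δ1 s9=0 s2=0 clk=0 s5=0 s10=0 s1=1 s4=0 s3=1 s0=1 s7=1 s8=1 s6=1
t2.Δ0 s9=0 s2=0 clk=0 s5=0 s10=0 s1=1 s4=0 s3=1 s0=1 s7=1 s8=1 s6=1
t2.Δ1 s9=0 s2=0 clk=1 s5=0 s10=0 s1=1 s4=0 s3=1 s0=1 s7=1 s8=1 s6=1
t2.Δ2 s9=0 s2=0 clk=1 s5=0 s10=0 s1=0 s4=0 s3=1 s0=1 s7=1 s8=1 s6=1
t3.Δ0 s9=0 s2=0 clk=1 s5=0 s10=0 s1=0 s4=0 s3=1 s0=1 s7=1 s8=1 s6=1
t3.Δ1 s9=0 s2=0 clk=0 s5=1 s10=0 s1=0 s4=0 s3=1 s0=1 s7=1 s8=1 s6=1
t3.Δ2 s9=0 s2=1 clk=0 s5=1 s10=0 s1=0 s4=0 s3=1 s0=1 s7=1 s8=1 s6=1
t3.Δ3 s9=1 s2=1 clk=0 s5=1 s10=0 s1=0 s4=0 s3=1 s0=1 s7=1 s8=1 s6=1
t3.Δ4 s9=1 s2=1 clk=0 s5=1 s10=0 s1=0 s4=0 s3=1 s0=1 s7=1 s8=0 s6=1
t4.Δ0 s9=1 s2=1 clk=0 s5=1 s10=0 s1=0 s4=0 s3=1 s0=1 s7=1 s8=0 s6=1
t4.Δ1 s9=1 s2=1 clk=1 s5=1 s10=0 s1=0 s4=0 s3=1 s0=1 s7=1 s8=0 s6=1
t5.Δ0 s9=1 s2=1 clk=1 s5=1 s10=0 s1=0 s4=0 s3=1 s0=1 s7=1 s8=0 s6=1
t5.Δ1 s9=1 s2=1 clk=0 s5=1 s10=0 s1=0 s4=0 s3=1 s0=1 s7=1 s8=0 s6=1
t6.Δ0 s9=1 s2=1 clk=0 s5=1 s10=0 s1=0 s4=0 s3=1 s0=1 s7=1 s8=0 s6=1
t6.Δ1 s9=1 s2=1 clk=1 s5=0 s10=0 s1=0 s4=0 s3=1 s0=1 s7=1 s8=0 s6=1
t6.Δ2 s9=1 s2=0 clk=1 s5=0 s10=0 s1=0 s4=0 s3=1 s0=1 s7=1 s8=0 s6=1
t6.Δ3 s9=0 s2=0 clk=1 s5=0 s10=0 s1=0 s4=0 s3=1 s0=1 s7=1 s8=0 s6=1
t6.Δ4 s9=0 s2=0 clk=1 s5=0 s10=0 s1=0 s4=0 s3=1 s0=1 s7=1 s8=1 s6=1
t7.Δ0 s9=0 s2=0 clk=1 s5=0 s10=0 s1=0 s4=0 s3=1 s0=1 s7=1 s8=1 s6=1
t7.Δ1 s9=0 s2=0 clk=0 s5=0 s10=0 s1=0 s4=0 s3=1 s0=1 s7=1 s8=1 s6=1
t8.Δ0 s9=0 s2=0 clk=0 s5=0 s10=0 s1=0 s4=0 s3=1 s0=1 s7=1 s8=1 s6=1
t8.Δ1 s9=0 s2=0 clk=1 s5=0 s10=0 s1=0 s4=0 s3=1 s0=1 s7=1 s8=1 s6=1
t9.Δ0 s9=0 s2=0 clk=1 s5=0 s10=0 s1=0 s4=0 s3=1 s0=1 s7=1 s8=1 s6=1
t9.Δ1 s9=0 s2=0 clk=0 s5=1 s10=0 s1=0 s4=0 s3=1 s0=1 s7=1 s8=1 s6=1
t9.Δ2 s9=0 s2=1 clk=0 s5=1 s10=0 s1=0 s4=0 s3=1 s0=1 s7=1 s8=1 s6=1
t9.Δ3 s9=1 s2=1 clk=0 s5=1 s10=0 s1=0 s4=0 s3=1 s0=1 s7=1 s8=1 s6=1
t9.Δ4 s9=1 s2=1 clk=0 s5=1 s10=0 s1=0 s4=0 s3=1 s0=1 s7=1 s8=0 s6=1
t10.Δ0 s9=1 s2=1 clk=0 s5=1 s10=0 s1=0 s4=0 s3=1 s0=1 s7=1 s8=0 s6=1
t10.Δ1 s9=1 s2=1 clk=1 s5=1 s10=0 s1=0 s4=0 s3=1 s0=1 s7=1 s8=0 s6=1
t11.Δ0 s9=1 s2=1 clk=1 s5=1 s10=0 s1=0 s4=0 s3=1 s0=1 s7=1 s8=0 s6=1
t11.Δ1 s9=1 s2=1 clk=0 s5=1 s10=0 s1=0 s4=0 s3=1 s0=1 s7=1 s8=0 s6=1
t12.Δ0 s9=1 s2=1 clk=0 s5=1 s10=0 s1=0 s4=0 s3=1 s0=1 s7=1 s8=0 s6=1
t12.Δ1 s9=1 s2=1 clk=1 s5=0 s10=0 s1=0 s4=0 s3=1 s0=1 s7=1 s8=0 s6=1
t12.Δ2 s9=1 s2=0 clk=1 s5=0 s10=0 s1=0 s4=0 s3=1 s0=1 s7=1 s8=0 s6=1
t12.Δ3 s9=0 s2=0 clk=1 s5=0 s10=0 s1=0 s4=0 s3=1 s0=1 s7=1 s8=0 s6=1
t12.Δ4 s9=0 s2=0 clk=1 s5=0 s10=0 s1=0 s4=0 s3=1 s0=1 s7=1 s8=1 s6=1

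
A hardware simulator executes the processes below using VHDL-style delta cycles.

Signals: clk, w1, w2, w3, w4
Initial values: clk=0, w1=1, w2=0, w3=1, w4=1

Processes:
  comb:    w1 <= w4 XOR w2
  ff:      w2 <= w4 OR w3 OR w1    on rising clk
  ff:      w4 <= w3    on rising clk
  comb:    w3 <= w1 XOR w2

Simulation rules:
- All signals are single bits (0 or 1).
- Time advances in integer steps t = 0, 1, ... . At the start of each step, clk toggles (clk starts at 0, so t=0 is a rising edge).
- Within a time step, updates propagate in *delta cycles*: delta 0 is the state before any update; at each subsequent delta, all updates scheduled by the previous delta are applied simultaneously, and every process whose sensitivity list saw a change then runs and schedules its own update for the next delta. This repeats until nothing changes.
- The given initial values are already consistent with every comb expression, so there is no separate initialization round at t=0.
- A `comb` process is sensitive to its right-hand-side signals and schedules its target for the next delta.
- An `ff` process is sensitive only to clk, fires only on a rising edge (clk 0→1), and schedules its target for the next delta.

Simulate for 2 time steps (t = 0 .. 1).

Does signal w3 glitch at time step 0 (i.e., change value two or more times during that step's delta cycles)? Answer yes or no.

t=0 Δ0: w2=0 w4=1 clk=0 w1=1 w3=1
  Δ1: clk:0→1
  Δ2: w2:0→1
  Δ3: w1:1→0, w3:1→0
  Δ4: w3:0→1
  (4Δ to stable)
t=1 Δ0: w2=1 w4=1 clk=1 w1=0 w3=1
  Δ1: clk:1→0
  (1Δ to stable)

yes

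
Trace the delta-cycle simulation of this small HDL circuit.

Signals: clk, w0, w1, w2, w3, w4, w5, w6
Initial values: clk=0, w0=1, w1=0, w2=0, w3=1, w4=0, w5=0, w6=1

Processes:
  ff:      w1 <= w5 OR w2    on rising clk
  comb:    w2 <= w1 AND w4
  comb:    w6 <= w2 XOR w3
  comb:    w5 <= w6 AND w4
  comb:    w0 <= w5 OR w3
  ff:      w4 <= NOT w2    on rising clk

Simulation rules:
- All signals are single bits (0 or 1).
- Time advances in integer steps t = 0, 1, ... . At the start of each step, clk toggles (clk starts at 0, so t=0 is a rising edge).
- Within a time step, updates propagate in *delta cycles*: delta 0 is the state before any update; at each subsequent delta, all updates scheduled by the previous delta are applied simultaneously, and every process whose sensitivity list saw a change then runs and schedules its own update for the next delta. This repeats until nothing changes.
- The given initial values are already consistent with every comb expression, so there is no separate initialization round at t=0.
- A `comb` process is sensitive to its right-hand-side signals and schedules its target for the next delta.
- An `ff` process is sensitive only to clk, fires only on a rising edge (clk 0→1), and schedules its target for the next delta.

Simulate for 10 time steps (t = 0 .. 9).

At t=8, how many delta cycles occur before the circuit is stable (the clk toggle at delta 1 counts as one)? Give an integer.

t0.Δ0 w1=0 w4=0 w5=0 w3=1 w2=0 w0=1 clk=0 w6=1
t0.Δ1 w1=0 w4=0 w5=0 w3=1 w2=0 w0=1 clk=1 w6=1
t0.Δ2 w1=0 w4=1 w5=0 w3=1 w2=0 w0=1 clk=1 w6=1
t0.Δ3 w1=0 w4=1 w5=1 w3=1 w2=0 w0=1 clk=1 w6=1
t1.Δ0 w1=0 w4=1 w5=1 w3=1 w2=0 w0=1 clk=1 w6=1
t1.Δ1 w1=0 w4=1 w5=1 w3=1 w2=0 w0=1 clk=0 w6=1
t2.Δ0 w1=0 w4=1 w5=1 w3=1 w2=0 w0=1 clk=0 w6=1
t2.Δ1 w1=0 w4=1 w5=1 w3=1 w2=0 w0=1 clk=1 w6=1
t2.Δ2 w1=1 w4=1 w5=1 w3=1 w2=0 w0=1 clk=1 w6=1
t2.Δ3 w1=1 w4=1 w5=1 w3=1 w2=1 w0=1 clk=1 w6=1
t2.Δ4 w1=1 w4=1 w5=1 w3=1 w2=1 w0=1 clk=1 w6=0
t2.Δ5 w1=1 w4=1 w5=0 w3=1 w2=1 w0=1 clk=1 w6=0
t3.Δ0 w1=1 w4=1 w5=0 w3=1 w2=1 w0=1 clk=1 w6=0
t3.Δ1 w1=1 w4=1 w5=0 w3=1 w2=1 w0=1 clk=0 w6=0
t4.Δ0 w1=1 w4=1 w5=0 w3=1 w2=1 w0=1 clk=0 w6=0
t4.Δ1 w1=1 w4=1 w5=0 w3=1 w2=1 w0=1 clk=1 w6=0
t4.Δ2 w1=1 w4=0 w5=0 w3=1 w2=1 w0=1 clk=1 w6=0
t4.Δ3 w1=1 w4=0 w5=0 w3=1 w2=0 w0=1 clk=1 w6=0
t4.Δ4 w1=1 w4=0 w5=0 w3=1 w2=0 w0=1 clk=1 w6=1
t5.Δ0 w1=1 w4=0 w5=0 w3=1 w2=0 w0=1 clk=1 w6=1
t5.Δ1 w1=1 w4=0 w5=0 w3=1 w2=0 w0=1 clk=0 w6=1
t6.Δ0 w1=1 w4=0 w5=0 w3=1 w2=0 w0=1 clk=0 w6=1
t6.Δ1 w1=1 w4=0 w5=0 w3=1 w2=0 w0=1 clk=1 w6=1
t6.Δ2 w1=0 w4=1 w5=0 w3=1 w2=0 w0=1 clk=1 w6=1
t6.Δ3 w1=0 w4=1 w5=1 w3=1 w2=0 w0=1 clk=1 w6=1
t7.Δ0 w1=0 w4=1 w5=1 w3=1 w2=0 w0=1 clk=1 w6=1
t7.Δ1 w1=0 w4=1 w5=1 w3=1 w2=0 w0=1 clk=0 w6=1
t8.Δ0 w1=0 w4=1 w5=1 w3=1 w2=0 w0=1 clk=0 w6=1
t8.Δ1 w1=0 w4=1 w5=1 w3=1 w2=0 w0=1 clk=1 w6=1
t8.Δ2 w1=1 w4=1 w5=1 w3=1 w2=0 w0=1 clk=1 w6=1
t8.Δ3 w1=1 w4=1 w5=1 w3=1 w2=1 w0=1 clk=1 w6=1
t8.Δ4 w1=1 w4=1 w5=1 w3=1 w2=1 w0=1 clk=1 w6=0
t8.Δ5 w1=1 w4=1 w5=0 w3=1 w2=1 w0=1 clk=1 w6=0
t9.Δ0 w1=1 w4=1 w5=0 w3=1 w2=1 w0=1 clk=1 w6=0
t9.Δ1 w1=1 w4=1 w5=0 w3=1 w2=1 w0=1 clk=0 w6=0

5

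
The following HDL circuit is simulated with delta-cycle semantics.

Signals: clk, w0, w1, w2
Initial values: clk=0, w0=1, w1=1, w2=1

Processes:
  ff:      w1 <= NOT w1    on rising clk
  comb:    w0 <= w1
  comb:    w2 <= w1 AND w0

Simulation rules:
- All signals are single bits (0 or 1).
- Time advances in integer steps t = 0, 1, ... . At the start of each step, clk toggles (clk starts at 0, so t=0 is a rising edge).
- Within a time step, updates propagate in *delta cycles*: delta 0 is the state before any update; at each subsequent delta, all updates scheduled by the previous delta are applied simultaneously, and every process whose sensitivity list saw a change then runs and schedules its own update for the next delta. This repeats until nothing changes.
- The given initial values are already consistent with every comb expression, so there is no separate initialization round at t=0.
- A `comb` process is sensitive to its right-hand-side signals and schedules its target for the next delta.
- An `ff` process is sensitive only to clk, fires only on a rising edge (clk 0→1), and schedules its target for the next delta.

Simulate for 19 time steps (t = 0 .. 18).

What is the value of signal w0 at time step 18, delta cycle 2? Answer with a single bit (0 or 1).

t0.Δ0 w0=1 clk=0 w2=1 w1=1
t0.Δ1 w0=1 clk=1 w2=1 w1=1
t0.Δ2 w0=1 clk=1 w2=1 w1=0
t0.Δ3 w0=0 clk=1 w2=0 w1=0
t1.Δ0 w0=0 clk=1 w2=0 w1=0
t1.Δ1 w0=0 clk=0 w2=0 w1=0
t2.Δ0 w0=0 clk=0 w2=0 w1=0
t2.Δ1 w0=0 clk=1 w2=0 w1=0
t2.Δ2 w0=0 clk=1 w2=0 w1=1
t2.Δ3 w0=1 clk=1 w2=0 w1=1
t2.Δ4 w0=1 clk=1 w2=1 w1=1
t3.Δ0 w0=1 clk=1 w2=1 w1=1
t3.Δ1 w0=1 clk=0 w2=1 w1=1
t4.Δ0 w0=1 clk=0 w2=1 w1=1
t4.Δ1 w0=1 clk=1 w2=1 w1=1
t4.Δ2 w0=1 clk=1 w2=1 w1=0
t4.Δ3 w0=0 clk=1 w2=0 w1=0
t5.Δ0 w0=0 clk=1 w2=0 w1=0
t5.Δ1 w0=0 clk=0 w2=0 w1=0
t6.Δ0 w0=0 clk=0 w2=0 w1=0
t6.Δ1 w0=0 clk=1 w2=0 w1=0
t6.Δ2 w0=0 clk=1 w2=0 w1=1
t6.Δ3 w0=1 clk=1 w2=0 w1=1
t6.Δ4 w0=1 clk=1 w2=1 w1=1
t7.Δ0 w0=1 clk=1 w2=1 w1=1
t7.Δ1 w0=1 clk=0 w2=1 w1=1
t8.Δ0 w0=1 clk=0 w2=1 w1=1
t8.Δ1 w0=1 clk=1 w2=1 w1=1
t8.Δ2 w0=1 clk=1 w2=1 w1=0
t8.Δ3 w0=0 clk=1 w2=0 w1=0
t9.Δ0 w0=0 clk=1 w2=0 w1=0
t9.Δ1 w0=0 clk=0 w2=0 w1=0
t10.Δ0 w0=0 clk=0 w2=0 w1=0
t10.Δ1 w0=0 clk=1 w2=0 w1=0
t10.Δ2 w0=0 clk=1 w2=0 w1=1
t10.Δ3 w0=1 clk=1 w2=0 w1=1
t10.Δ4 w0=1 clk=1 w2=1 w1=1
t11.Δ0 w0=1 clk=1 w2=1 w1=1
t11.Δ1 w0=1 clk=0 w2=1 w1=1
t12.Δ0 w0=1 clk=0 w2=1 w1=1
t12.Δ1 w0=1 clk=1 w2=1 w1=1
t12.Δ2 w0=1 clk=1 w2=1 w1=0
t12.Δ3 w0=0 clk=1 w2=0 w1=0
t13.Δ0 w0=0 clk=1 w2=0 w1=0
t13.Δ1 w0=0 clk=0 w2=0 w1=0
t14.Δ0 w0=0 clk=0 w2=0 w1=0
t14.Δ1 w0=0 clk=1 w2=0 w1=0
t14.Δ2 w0=0 clk=1 w2=0 w1=1
t14.Δ3 w0=1 clk=1 w2=0 w1=1
t14.Δ4 w0=1 clk=1 w2=1 w1=1
t15.Δ0 w0=1 clk=1 w2=1 w1=1
t15.Δ1 w0=1 clk=0 w2=1 w1=1
t16.Δ0 w0=1 clk=0 w2=1 w1=1
t16.Δ1 w0=1 clk=1 w2=1 w1=1
t16.Δ2 w0=1 clk=1 w2=1 w1=0
t16.Δ3 w0=0 clk=1 w2=0 w1=0
t17.Δ0 w0=0 clk=1 w2=0 w1=0
t17.Δ1 w0=0 clk=0 w2=0 w1=0
t18.Δ0 w0=0 clk=0 w2=0 w1=0
t18.Δ1 w0=0 clk=1 w2=0 w1=0
t18.Δ2 w0=0 clk=1 w2=0 w1=1
t18.Δ3 w0=1 clk=1 w2=0 w1=1
t18.Δ4 w0=1 clk=1 w2=1 w1=1

0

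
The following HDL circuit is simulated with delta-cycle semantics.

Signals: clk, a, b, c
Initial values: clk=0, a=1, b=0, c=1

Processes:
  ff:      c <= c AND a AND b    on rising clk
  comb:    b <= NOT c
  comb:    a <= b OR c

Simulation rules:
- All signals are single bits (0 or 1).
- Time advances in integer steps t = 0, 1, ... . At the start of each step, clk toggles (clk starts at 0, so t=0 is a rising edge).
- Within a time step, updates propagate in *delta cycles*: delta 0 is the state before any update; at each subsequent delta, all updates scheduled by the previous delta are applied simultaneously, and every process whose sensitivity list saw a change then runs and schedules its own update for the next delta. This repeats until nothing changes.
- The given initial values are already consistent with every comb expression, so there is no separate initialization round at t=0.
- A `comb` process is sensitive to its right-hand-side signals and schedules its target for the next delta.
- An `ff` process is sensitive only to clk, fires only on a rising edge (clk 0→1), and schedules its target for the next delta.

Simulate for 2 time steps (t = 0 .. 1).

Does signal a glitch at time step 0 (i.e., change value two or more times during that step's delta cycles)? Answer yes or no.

yes

t=0 Δ0: b=0 c=1 a=1 clk=0
  Δ1: clk:0→1
  Δ2: c:1→0
  Δ3: b:0→1, a:1→0
  Δ4: a:0→1
  (4Δ to stable)
t=1 Δ0: b=1 c=0 a=1 clk=1
  Δ1: clk:1→0
  (1Δ to stable)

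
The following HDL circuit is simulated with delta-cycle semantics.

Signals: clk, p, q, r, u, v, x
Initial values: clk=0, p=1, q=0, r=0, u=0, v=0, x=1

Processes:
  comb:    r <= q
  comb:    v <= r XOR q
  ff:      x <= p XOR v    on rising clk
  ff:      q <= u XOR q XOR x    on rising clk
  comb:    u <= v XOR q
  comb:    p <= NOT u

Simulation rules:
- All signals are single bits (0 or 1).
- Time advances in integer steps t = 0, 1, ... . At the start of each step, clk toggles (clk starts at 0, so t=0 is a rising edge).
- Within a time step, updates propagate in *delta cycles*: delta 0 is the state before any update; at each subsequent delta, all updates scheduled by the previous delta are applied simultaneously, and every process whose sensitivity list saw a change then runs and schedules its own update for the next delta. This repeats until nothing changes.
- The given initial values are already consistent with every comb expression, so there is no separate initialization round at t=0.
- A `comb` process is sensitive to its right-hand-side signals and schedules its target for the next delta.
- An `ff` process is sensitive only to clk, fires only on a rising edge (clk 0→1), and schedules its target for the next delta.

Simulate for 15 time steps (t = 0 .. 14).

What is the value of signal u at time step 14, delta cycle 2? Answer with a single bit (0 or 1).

t=0 Δ0: clk=0 q=0 x=1 p=1 r=0 v=0 u=0
  Δ1: clk:0→1
  Δ2: q:0→1
  Δ3: r:0→1, v:0→1, u:0→1
  Δ4: p:1→0, v:1→0, u:1→0
  Δ5: p:0→1, u:0→1
  Δ6: p:1→0
  (6Δ to stable)
t=1 Δ0: clk=1 q=1 x=1 p=0 r=1 v=0 u=1
  Δ1: clk:1→0
  (1Δ to stable)
t=2 Δ0: clk=0 q=1 x=1 p=0 r=1 v=0 u=1
  Δ1: clk:0→1
  Δ2: x:1→0
  (2Δ to stable)
t=3 Δ0: clk=1 q=1 x=0 p=0 r=1 v=0 u=1
  Δ1: clk:1→0
  (1Δ to stable)
t=4 Δ0: clk=0 q=1 x=0 p=0 r=1 v=0 u=1
  Δ1: clk:0→1
  Δ2: q:1→0
  Δ3: r:1→0, v:0→1, u:1→0
  Δ4: p:0→1, v:1→0, u:0→1
  Δ5: p:1→0, u:1→0
  Δ6: p:0→1
  (6Δ to stable)
t=5 Δ0: clk=1 q=0 x=0 p=1 r=0 v=0 u=0
  Δ1: clk:1→0
  (1Δ to stable)
t=6 Δ0: clk=0 q=0 x=0 p=1 r=0 v=0 u=0
  Δ1: clk:0→1
  Δ2: x:0→1
  (2Δ to stable)
t=7 Δ0: clk=1 q=0 x=1 p=1 r=0 v=0 u=0
  Δ1: clk:1→0
  (1Δ to stable)
t=8 Δ0: clk=0 q=0 x=1 p=1 r=0 v=0 u=0
  Δ1: clk:0→1
  Δ2: q:0→1
  Δ3: r:0→1, v:0→1, u:0→1
  Δ4: p:1→0, v:1→0, u:1→0
  Δ5: p:0→1, u:0→1
  Δ6: p:1→0
  (6Δ to stable)
t=9 Δ0: clk=1 q=1 x=1 p=0 r=1 v=0 u=1
  Δ1: clk:1→0
  (1Δ to stable)
t=10 Δ0: clk=0 q=1 x=1 p=0 r=1 v=0 u=1
  Δ1: clk:0→1
  Δ2: x:1→0
  (2Δ to stable)
t=11 Δ0: clk=1 q=1 x=0 p=0 r=1 v=0 u=1
  Δ1: clk:1→0
  (1Δ to stable)
t=12 Δ0: clk=0 q=1 x=0 p=0 r=1 v=0 u=1
  Δ1: clk:0→1
  Δ2: q:1→0
  Δ3: r:1→0, v:0→1, u:1→0
  Δ4: p:0→1, v:1→0, u:0→1
  Δ5: p:1→0, u:1→0
  Δ6: p:0→1
  (6Δ to stable)
t=13 Δ0: clk=1 q=0 x=0 p=1 r=0 v=0 u=0
  Δ1: clk:1→0
  (1Δ to stable)
t=14 Δ0: clk=0 q=0 x=0 p=1 r=0 v=0 u=0
  Δ1: clk:0→1
  Δ2: x:0→1
  (2Δ to stable)

0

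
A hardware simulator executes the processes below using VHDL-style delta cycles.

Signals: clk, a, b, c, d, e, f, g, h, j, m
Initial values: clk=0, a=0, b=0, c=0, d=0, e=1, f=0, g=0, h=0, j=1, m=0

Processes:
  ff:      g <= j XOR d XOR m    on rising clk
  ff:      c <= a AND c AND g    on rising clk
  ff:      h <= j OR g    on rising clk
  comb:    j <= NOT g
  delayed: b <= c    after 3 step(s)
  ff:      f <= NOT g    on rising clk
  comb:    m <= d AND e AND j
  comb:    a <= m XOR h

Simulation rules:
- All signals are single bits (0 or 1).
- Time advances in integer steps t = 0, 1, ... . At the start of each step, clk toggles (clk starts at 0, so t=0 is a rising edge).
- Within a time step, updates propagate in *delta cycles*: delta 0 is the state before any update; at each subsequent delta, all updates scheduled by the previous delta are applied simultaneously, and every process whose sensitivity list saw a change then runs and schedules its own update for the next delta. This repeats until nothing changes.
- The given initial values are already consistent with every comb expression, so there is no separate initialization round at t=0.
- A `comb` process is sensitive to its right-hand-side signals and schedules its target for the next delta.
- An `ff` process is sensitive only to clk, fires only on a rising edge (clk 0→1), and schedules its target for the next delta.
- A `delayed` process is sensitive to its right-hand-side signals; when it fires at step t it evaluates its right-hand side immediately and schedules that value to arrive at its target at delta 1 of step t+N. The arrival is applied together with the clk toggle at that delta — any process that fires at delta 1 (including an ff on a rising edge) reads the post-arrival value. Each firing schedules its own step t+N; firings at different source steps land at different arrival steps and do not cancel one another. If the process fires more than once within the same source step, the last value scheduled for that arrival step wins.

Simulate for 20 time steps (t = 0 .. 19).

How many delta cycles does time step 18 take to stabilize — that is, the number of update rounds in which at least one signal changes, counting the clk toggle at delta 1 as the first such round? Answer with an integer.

3

[bits: e,j,d,g,clk,m,b,h,f,c,a]
t=0: Δ0=11000000000 Δ1=11001000000 Δ2=11011001100 Δ3=10011001101 | 3Δ
t=1: Δ0=10011001101 Δ1=10010001101 | 1Δ
t=2: Δ0=10010001101 Δ1=10011001101 Δ2=10001001001 Δ3=11001001001 | 3Δ
t=3: Δ0=11001001001 Δ1=11000001001 | 1Δ
t=4: Δ0=11000001001 Δ1=11001001001 Δ2=11011001101 Δ3=10011001101 | 3Δ
t=5: Δ0=10011001101 Δ1=10010001101 | 1Δ
t=6: Δ0=10010001101 Δ1=10011001101 Δ2=10001001001 Δ3=11001001001 | 3Δ
t=7: Δ0=11001001001 Δ1=11000001001 | 1Δ
t=8: Δ0=11000001001 Δ1=11001001001 Δ2=11011001101 Δ3=10011001101 | 3Δ
t=9: Δ0=10011001101 Δ1=10010001101 | 1Δ
t=10: Δ0=10010001101 Δ1=10011001101 Δ2=10001001001 Δ3=11001001001 | 3Δ
t=11: Δ0=11001001001 Δ1=11000001001 | 1Δ
t=12: Δ0=11000001001 Δ1=11001001001 Δ2=11011001101 Δ3=10011001101 | 3Δ
t=13: Δ0=10011001101 Δ1=10010001101 | 1Δ
t=14: Δ0=10010001101 Δ1=10011001101 Δ2=10001001001 Δ3=11001001001 | 3Δ
t=15: Δ0=11001001001 Δ1=11000001001 | 1Δ
t=16: Δ0=11000001001 Δ1=11001001001 Δ2=11011001101 Δ3=10011001101 | 3Δ
t=17: Δ0=10011001101 Δ1=10010001101 | 1Δ
t=18: Δ0=10010001101 Δ1=10011001101 Δ2=10001001001 Δ3=11001001001 | 3Δ
t=19: Δ0=11001001001 Δ1=11000001001 | 1Δ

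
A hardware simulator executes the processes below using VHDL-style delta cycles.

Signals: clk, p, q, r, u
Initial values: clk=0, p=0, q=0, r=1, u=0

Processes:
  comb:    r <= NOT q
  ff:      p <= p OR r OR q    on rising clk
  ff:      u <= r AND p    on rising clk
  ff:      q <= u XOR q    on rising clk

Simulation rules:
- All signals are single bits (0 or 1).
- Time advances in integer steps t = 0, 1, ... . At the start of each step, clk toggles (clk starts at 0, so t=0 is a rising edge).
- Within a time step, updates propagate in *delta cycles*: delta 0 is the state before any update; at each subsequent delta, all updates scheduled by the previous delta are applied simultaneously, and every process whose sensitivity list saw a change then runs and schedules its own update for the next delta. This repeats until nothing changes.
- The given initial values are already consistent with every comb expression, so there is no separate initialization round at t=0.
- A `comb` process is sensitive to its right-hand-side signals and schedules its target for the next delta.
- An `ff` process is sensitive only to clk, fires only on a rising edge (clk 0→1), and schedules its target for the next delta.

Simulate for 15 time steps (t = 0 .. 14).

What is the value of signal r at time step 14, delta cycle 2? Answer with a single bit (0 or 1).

t0.Δ0 q=0 p=0 clk=0 r=1 u=0
t0.Δ1 q=0 p=0 clk=1 r=1 u=0
t0.Δ2 q=0 p=1 clk=1 r=1 u=0
t1.Δ0 q=0 p=1 clk=1 r=1 u=0
t1.Δ1 q=0 p=1 clk=0 r=1 u=0
t2.Δ0 q=0 p=1 clk=0 r=1 u=0
t2.Δ1 q=0 p=1 clk=1 r=1 u=0
t2.Δ2 q=0 p=1 clk=1 r=1 u=1
t3.Δ0 q=0 p=1 clk=1 r=1 u=1
t3.Δ1 q=0 p=1 clk=0 r=1 u=1
t4.Δ0 q=0 p=1 clk=0 r=1 u=1
t4.Δ1 q=0 p=1 clk=1 r=1 u=1
t4.Δ2 q=1 p=1 clk=1 r=1 u=1
t4.Δ3 q=1 p=1 clk=1 r=0 u=1
t5.Δ0 q=1 p=1 clk=1 r=0 u=1
t5.Δ1 q=1 p=1 clk=0 r=0 u=1
t6.Δ0 q=1 p=1 clk=0 r=0 u=1
t6.Δ1 q=1 p=1 clk=1 r=0 u=1
t6.Δ2 q=0 p=1 clk=1 r=0 u=0
t6.Δ3 q=0 p=1 clk=1 r=1 u=0
t7.Δ0 q=0 p=1 clk=1 r=1 u=0
t7.Δ1 q=0 p=1 clk=0 r=1 u=0
t8.Δ0 q=0 p=1 clk=0 r=1 u=0
t8.Δ1 q=0 p=1 clk=1 r=1 u=0
t8.Δ2 q=0 p=1 clk=1 r=1 u=1
t9.Δ0 q=0 p=1 clk=1 r=1 u=1
t9.Δ1 q=0 p=1 clk=0 r=1 u=1
t10.Δ0 q=0 p=1 clk=0 r=1 u=1
t10.Δ1 q=0 p=1 clk=1 r=1 u=1
t10.Δ2 q=1 p=1 clk=1 r=1 u=1
t10.Δ3 q=1 p=1 clk=1 r=0 u=1
t11.Δ0 q=1 p=1 clk=1 r=0 u=1
t11.Δ1 q=1 p=1 clk=0 r=0 u=1
t12.Δ0 q=1 p=1 clk=0 r=0 u=1
t12.Δ1 q=1 p=1 clk=1 r=0 u=1
t12.Δ2 q=0 p=1 clk=1 r=0 u=0
t12.Δ3 q=0 p=1 clk=1 r=1 u=0
t13.Δ0 q=0 p=1 clk=1 r=1 u=0
t13.Δ1 q=0 p=1 clk=0 r=1 u=0
t14.Δ0 q=0 p=1 clk=0 r=1 u=0
t14.Δ1 q=0 p=1 clk=1 r=1 u=0
t14.Δ2 q=0 p=1 clk=1 r=1 u=1

1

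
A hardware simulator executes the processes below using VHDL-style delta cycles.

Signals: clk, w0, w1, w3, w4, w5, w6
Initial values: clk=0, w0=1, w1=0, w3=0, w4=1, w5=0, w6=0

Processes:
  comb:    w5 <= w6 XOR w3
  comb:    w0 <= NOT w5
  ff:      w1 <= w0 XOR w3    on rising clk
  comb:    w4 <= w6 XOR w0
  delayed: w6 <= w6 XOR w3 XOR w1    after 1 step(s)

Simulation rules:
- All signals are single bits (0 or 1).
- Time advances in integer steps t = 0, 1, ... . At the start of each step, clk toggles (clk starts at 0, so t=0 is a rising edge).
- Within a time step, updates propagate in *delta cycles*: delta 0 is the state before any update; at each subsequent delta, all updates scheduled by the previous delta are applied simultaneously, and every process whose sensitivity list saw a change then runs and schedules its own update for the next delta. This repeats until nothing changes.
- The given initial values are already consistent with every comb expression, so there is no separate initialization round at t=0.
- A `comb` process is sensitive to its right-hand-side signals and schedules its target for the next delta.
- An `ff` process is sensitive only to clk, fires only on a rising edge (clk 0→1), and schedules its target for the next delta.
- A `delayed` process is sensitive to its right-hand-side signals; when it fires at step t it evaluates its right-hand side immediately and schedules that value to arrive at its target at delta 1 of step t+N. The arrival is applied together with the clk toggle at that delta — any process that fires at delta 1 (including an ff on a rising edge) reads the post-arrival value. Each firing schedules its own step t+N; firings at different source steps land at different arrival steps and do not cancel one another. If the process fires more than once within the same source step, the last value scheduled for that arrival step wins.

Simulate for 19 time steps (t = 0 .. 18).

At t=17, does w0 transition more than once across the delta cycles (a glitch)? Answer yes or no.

[bits: w4,clk,w1,w5,w0,w6,w3]
t=0: Δ0=1000100 Δ1=1100100 Δ2=1110100 | 2Δ
t=1: Δ0=1110100 Δ1=1010110 Δ2=0011110 Δ3=0011010 Δ4=1011010 | 4Δ
t=2: Δ0=1011010 Δ1=1111000 Δ2=0100000 Δ3=0100100 Δ4=1100100 | 4Δ
t=3: Δ0=1100100 Δ1=1000100 | 1Δ
t=4: Δ0=1000100 Δ1=1100100 Δ2=1110100 | 2Δ
t=5: Δ0=1110100 Δ1=1010110 Δ2=0011110 Δ3=0011010 Δ4=1011010 | 4Δ
t=6: Δ0=1011010 Δ1=1111000 Δ2=0100000 Δ3=0100100 Δ4=1100100 | 4Δ
t=7: Δ0=1100100 Δ1=1000100 | 1Δ
t=8: Δ0=1000100 Δ1=1100100 Δ2=1110100 | 2Δ
t=9: Δ0=1110100 Δ1=1010110 Δ2=0011110 Δ3=0011010 Δ4=1011010 | 4Δ
t=10: Δ0=1011010 Δ1=1111000 Δ2=0100000 Δ3=0100100 Δ4=1100100 | 4Δ
t=11: Δ0=1100100 Δ1=1000100 | 1Δ
t=12: Δ0=1000100 Δ1=1100100 Δ2=1110100 | 2Δ
t=13: Δ0=1110100 Δ1=1010110 Δ2=0011110 Δ3=0011010 Δ4=1011010 | 4Δ
t=14: Δ0=1011010 Δ1=1111000 Δ2=0100000 Δ3=0100100 Δ4=1100100 | 4Δ
t=15: Δ0=1100100 Δ1=1000100 | 1Δ
t=16: Δ0=1000100 Δ1=1100100 Δ2=1110100 | 2Δ
t=17: Δ0=1110100 Δ1=1010110 Δ2=0011110 Δ3=0011010 Δ4=1011010 | 4Δ
t=18: Δ0=1011010 Δ1=1111000 Δ2=0100000 Δ3=0100100 Δ4=1100100 | 4Δ

no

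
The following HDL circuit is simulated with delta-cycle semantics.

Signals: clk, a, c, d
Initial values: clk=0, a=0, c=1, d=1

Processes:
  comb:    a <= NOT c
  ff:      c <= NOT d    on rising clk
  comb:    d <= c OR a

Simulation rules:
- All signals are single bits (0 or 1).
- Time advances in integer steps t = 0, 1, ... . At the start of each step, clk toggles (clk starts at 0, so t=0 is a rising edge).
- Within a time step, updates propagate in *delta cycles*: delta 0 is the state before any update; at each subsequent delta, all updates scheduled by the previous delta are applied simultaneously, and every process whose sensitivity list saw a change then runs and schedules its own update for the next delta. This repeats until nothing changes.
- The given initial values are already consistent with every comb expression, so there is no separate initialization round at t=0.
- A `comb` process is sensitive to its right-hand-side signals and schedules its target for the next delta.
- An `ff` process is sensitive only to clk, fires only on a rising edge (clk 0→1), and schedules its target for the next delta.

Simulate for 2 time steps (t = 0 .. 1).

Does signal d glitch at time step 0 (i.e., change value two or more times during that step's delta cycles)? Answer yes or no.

yes

[bits: c,d,clk,a]
t=0: Δ0=1100 Δ1=1110 Δ2=0110 Δ3=0011 Δ4=0111 | 4Δ
t=1: Δ0=0111 Δ1=0101 | 1Δ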